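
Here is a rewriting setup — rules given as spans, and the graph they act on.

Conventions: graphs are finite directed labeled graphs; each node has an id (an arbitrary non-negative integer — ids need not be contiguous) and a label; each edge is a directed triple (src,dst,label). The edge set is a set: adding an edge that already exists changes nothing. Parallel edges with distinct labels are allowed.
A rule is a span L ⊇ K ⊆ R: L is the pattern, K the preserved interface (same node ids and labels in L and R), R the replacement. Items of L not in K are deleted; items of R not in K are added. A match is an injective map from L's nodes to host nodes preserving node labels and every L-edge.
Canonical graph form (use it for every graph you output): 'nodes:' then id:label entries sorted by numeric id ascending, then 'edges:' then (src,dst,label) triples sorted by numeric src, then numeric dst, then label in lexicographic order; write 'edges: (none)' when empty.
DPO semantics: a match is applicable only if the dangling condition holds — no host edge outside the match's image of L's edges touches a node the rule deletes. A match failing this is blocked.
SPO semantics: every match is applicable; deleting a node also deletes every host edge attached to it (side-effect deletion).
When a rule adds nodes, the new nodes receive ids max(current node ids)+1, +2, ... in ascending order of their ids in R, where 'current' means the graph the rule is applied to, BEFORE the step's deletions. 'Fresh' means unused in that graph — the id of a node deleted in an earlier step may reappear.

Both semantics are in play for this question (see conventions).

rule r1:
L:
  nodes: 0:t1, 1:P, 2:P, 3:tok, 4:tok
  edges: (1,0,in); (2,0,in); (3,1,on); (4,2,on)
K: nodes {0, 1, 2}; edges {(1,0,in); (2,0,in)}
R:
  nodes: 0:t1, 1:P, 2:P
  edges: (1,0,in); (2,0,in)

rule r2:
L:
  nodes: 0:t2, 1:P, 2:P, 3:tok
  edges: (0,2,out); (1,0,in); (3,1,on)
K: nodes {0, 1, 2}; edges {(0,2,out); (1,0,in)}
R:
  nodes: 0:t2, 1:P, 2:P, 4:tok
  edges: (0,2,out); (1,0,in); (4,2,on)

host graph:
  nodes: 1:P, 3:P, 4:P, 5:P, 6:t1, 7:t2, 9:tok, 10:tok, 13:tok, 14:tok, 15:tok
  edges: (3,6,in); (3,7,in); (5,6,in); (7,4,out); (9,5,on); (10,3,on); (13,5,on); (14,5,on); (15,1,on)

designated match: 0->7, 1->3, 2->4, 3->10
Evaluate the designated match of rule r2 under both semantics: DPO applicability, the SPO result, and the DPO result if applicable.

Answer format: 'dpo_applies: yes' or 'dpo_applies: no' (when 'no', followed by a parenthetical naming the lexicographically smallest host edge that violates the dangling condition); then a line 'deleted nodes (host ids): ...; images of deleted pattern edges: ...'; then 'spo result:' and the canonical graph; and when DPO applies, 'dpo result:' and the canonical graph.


dpo_applies: yes
deleted nodes (host ids): 10; images of deleted pattern edges: (10,3,on)
spo result:
nodes: 1:P, 3:P, 4:P, 5:P, 6:t1, 7:t2, 9:tok, 13:tok, 14:tok, 15:tok, 16:tok
edges: (3,6,in); (3,7,in); (5,6,in); (7,4,out); (9,5,on); (13,5,on); (14,5,on); (15,1,on); (16,4,on)
dpo result:
nodes: 1:P, 3:P, 4:P, 5:P, 6:t1, 7:t2, 9:tok, 13:tok, 14:tok, 15:tok, 16:tok
edges: (3,6,in); (3,7,in); (5,6,in); (7,4,out); (9,5,on); (13,5,on); (14,5,on); (15,1,on); (16,4,on)


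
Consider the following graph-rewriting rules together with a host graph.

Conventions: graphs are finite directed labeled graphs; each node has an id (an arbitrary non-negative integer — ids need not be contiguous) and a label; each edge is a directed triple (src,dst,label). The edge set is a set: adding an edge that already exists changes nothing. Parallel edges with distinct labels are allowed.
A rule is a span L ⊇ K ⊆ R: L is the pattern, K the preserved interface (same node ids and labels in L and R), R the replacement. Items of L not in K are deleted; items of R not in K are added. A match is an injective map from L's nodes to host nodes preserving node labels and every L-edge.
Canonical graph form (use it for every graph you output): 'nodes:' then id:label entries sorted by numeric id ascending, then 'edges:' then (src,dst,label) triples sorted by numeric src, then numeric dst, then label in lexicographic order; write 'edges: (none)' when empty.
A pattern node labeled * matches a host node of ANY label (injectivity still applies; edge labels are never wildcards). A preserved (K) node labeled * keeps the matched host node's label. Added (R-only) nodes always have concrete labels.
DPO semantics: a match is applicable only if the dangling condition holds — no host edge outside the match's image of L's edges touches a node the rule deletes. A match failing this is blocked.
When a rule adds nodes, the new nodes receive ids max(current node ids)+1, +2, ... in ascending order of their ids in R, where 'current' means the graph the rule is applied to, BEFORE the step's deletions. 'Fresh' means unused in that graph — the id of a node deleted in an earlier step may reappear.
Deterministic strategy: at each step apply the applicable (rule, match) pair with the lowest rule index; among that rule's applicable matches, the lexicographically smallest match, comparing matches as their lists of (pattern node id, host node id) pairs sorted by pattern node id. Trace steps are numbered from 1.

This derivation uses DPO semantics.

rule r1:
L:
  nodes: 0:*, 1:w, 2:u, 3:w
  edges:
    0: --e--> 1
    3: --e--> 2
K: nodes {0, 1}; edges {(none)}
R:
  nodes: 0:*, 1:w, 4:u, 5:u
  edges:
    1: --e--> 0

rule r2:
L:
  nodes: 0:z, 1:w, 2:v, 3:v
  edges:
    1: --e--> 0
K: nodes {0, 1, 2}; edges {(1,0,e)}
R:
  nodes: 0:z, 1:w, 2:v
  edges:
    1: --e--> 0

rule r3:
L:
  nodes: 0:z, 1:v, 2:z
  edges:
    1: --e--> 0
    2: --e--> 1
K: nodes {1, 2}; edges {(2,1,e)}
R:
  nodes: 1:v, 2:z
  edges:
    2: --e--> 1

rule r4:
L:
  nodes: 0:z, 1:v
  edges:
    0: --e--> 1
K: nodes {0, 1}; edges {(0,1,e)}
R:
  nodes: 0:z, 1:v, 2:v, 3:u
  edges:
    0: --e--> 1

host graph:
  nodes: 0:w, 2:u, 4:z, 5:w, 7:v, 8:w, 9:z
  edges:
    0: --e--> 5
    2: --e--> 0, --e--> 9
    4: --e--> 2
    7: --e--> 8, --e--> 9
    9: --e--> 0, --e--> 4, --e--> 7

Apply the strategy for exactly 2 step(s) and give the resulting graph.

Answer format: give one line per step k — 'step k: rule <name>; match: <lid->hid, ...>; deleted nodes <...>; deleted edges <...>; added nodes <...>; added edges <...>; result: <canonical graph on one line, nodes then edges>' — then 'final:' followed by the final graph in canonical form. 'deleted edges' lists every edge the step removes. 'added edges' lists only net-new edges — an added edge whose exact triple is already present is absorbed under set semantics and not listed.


step 1: rule r4; match: 0->9, 1->7; deleted nodes (none); deleted edges (none); added nodes 10, 11; added edges (none); result: nodes: 0:w, 2:u, 4:z, 5:w, 7:v, 8:w, 9:z, 10:v, 11:u edges: (0,5,e); (2,0,e); (2,9,e); (4,2,e); (7,8,e); (7,9,e); (9,0,e); (9,4,e); (9,7,e)
step 2: rule r4; match: 0->9, 1->7; deleted nodes (none); deleted edges (none); added nodes 12, 13; added edges (none); result: nodes: 0:w, 2:u, 4:z, 5:w, 7:v, 8:w, 9:z, 10:v, 11:u, 12:v, 13:u edges: (0,5,e); (2,0,e); (2,9,e); (4,2,e); (7,8,e); (7,9,e); (9,0,e); (9,4,e); (9,7,e)
final:
nodes: 0:w, 2:u, 4:z, 5:w, 7:v, 8:w, 9:z, 10:v, 11:u, 12:v, 13:u
edges: (0,5,e); (2,0,e); (2,9,e); (4,2,e); (7,8,e); (7,9,e); (9,0,e); (9,4,e); (9,7,e)


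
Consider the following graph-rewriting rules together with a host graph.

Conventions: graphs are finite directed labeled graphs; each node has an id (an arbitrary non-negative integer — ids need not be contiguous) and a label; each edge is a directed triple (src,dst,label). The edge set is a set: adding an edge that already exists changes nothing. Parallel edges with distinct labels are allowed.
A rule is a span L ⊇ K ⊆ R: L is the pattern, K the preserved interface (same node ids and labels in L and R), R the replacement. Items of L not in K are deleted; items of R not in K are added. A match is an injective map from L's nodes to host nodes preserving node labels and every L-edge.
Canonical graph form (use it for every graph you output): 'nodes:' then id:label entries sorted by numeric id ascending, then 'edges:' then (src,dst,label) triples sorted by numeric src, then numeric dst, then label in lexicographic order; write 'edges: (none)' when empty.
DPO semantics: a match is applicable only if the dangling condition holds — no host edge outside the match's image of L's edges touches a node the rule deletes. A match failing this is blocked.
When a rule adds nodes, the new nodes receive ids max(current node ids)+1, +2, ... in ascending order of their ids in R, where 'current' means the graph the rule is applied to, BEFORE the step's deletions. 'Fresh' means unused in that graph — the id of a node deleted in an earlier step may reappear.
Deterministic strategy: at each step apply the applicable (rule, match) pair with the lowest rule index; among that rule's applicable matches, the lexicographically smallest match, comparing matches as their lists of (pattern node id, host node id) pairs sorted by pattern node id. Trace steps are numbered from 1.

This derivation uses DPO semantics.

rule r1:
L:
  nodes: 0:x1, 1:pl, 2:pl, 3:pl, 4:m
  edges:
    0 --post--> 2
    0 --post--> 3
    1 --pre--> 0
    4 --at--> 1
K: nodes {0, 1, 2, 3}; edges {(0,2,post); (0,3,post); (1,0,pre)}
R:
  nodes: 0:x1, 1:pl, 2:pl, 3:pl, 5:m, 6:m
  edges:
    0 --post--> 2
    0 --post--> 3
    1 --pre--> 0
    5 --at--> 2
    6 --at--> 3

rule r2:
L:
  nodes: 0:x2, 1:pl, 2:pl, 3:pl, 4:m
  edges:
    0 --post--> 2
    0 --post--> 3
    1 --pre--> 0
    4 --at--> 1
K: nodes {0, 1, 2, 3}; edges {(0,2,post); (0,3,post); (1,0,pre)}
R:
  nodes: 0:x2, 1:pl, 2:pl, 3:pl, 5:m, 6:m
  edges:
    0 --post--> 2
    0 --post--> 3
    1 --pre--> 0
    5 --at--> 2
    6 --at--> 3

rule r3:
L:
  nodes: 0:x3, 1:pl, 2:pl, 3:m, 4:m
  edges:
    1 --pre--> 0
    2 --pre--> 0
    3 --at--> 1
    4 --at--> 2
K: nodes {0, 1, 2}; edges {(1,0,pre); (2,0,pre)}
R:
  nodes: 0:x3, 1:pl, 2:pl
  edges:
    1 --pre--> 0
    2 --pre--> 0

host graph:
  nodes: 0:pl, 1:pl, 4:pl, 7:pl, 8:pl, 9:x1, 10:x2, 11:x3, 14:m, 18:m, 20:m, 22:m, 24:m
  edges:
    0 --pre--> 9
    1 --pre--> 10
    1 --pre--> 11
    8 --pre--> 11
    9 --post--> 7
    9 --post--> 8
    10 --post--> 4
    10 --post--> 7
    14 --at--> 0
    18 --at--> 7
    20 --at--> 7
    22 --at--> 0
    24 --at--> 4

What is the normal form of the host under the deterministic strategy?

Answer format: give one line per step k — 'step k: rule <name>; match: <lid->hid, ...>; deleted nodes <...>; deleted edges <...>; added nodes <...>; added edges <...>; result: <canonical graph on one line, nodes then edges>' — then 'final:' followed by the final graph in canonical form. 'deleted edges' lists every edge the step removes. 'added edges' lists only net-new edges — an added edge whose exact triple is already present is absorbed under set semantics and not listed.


step 1: rule r1; match: 0->9, 1->0, 2->7, 3->8, 4->14; deleted nodes 14; deleted edges (14,0,at); added nodes 25, 26; added edges (25,7,at); (26,8,at); result: nodes: 0:pl, 1:pl, 4:pl, 7:pl, 8:pl, 9:x1, 10:x2, 11:x3, 18:m, 20:m, 22:m, 24:m, 25:m, 26:m edges: (0,9,pre); (1,10,pre); (1,11,pre); (8,11,pre); (9,7,post); (9,8,post); (10,4,post); (10,7,post); (18,7,at); (20,7,at); (22,0,at); (24,4,at); (25,7,at); (26,8,at)
step 2: rule r1; match: 0->9, 1->0, 2->7, 3->8, 4->22; deleted nodes 22; deleted edges (22,0,at); added nodes 27, 28; added edges (27,7,at); (28,8,at); result: nodes: 0:pl, 1:pl, 4:pl, 7:pl, 8:pl, 9:x1, 10:x2, 11:x3, 18:m, 20:m, 24:m, 25:m, 26:m, 27:m, 28:m edges: (0,9,pre); (1,10,pre); (1,11,pre); (8,11,pre); (9,7,post); (9,8,post); (10,4,post); (10,7,post); (18,7,at); (20,7,at); (24,4,at); (25,7,at); (26,8,at); (27,7,at); (28,8,at)
final:
nodes: 0:pl, 1:pl, 4:pl, 7:pl, 8:pl, 9:x1, 10:x2, 11:x3, 18:m, 20:m, 24:m, 25:m, 26:m, 27:m, 28:m
edges: (0,9,pre); (1,10,pre); (1,11,pre); (8,11,pre); (9,7,post); (9,8,post); (10,4,post); (10,7,post); (18,7,at); (20,7,at); (24,4,at); (25,7,at); (26,8,at); (27,7,at); (28,8,at)


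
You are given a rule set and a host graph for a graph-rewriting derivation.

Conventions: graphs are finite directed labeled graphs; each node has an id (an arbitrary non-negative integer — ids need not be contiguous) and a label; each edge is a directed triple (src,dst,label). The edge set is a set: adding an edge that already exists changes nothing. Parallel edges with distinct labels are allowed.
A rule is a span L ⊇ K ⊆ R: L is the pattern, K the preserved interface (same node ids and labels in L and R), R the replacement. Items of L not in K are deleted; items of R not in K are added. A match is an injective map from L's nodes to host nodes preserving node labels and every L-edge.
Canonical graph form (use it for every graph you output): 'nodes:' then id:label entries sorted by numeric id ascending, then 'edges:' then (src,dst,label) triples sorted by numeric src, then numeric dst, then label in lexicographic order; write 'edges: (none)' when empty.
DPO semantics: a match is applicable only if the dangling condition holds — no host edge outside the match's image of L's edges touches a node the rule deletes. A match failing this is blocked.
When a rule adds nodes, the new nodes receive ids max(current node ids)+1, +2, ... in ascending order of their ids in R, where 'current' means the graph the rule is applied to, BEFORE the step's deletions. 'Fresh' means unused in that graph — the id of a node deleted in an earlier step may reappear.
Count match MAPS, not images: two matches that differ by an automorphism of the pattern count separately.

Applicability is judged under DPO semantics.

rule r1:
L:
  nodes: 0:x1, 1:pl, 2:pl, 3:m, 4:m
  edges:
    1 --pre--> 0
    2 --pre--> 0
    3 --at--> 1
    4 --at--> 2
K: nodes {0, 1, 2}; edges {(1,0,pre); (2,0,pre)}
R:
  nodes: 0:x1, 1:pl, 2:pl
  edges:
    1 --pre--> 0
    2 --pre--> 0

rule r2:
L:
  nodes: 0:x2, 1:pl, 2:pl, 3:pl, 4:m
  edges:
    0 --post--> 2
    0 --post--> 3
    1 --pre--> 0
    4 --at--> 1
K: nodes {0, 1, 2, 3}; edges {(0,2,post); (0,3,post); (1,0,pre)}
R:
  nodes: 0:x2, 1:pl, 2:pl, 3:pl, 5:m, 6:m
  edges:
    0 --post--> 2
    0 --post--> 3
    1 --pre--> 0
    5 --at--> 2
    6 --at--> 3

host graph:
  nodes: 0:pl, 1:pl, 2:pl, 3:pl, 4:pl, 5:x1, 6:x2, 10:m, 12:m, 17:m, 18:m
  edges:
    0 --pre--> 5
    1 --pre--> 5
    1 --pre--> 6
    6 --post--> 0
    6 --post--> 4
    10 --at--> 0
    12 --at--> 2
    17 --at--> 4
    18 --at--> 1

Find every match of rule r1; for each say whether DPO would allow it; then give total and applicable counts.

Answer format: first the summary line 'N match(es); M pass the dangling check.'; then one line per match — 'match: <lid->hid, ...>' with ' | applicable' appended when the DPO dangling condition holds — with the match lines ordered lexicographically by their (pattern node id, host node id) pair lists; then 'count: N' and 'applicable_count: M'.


2 match(es); 2 pass the dangling check.
match: 0->5, 1->0, 2->1, 3->10, 4->18 | applicable
match: 0->5, 1->1, 2->0, 3->18, 4->10 | applicable
count: 2
applicable_count: 2


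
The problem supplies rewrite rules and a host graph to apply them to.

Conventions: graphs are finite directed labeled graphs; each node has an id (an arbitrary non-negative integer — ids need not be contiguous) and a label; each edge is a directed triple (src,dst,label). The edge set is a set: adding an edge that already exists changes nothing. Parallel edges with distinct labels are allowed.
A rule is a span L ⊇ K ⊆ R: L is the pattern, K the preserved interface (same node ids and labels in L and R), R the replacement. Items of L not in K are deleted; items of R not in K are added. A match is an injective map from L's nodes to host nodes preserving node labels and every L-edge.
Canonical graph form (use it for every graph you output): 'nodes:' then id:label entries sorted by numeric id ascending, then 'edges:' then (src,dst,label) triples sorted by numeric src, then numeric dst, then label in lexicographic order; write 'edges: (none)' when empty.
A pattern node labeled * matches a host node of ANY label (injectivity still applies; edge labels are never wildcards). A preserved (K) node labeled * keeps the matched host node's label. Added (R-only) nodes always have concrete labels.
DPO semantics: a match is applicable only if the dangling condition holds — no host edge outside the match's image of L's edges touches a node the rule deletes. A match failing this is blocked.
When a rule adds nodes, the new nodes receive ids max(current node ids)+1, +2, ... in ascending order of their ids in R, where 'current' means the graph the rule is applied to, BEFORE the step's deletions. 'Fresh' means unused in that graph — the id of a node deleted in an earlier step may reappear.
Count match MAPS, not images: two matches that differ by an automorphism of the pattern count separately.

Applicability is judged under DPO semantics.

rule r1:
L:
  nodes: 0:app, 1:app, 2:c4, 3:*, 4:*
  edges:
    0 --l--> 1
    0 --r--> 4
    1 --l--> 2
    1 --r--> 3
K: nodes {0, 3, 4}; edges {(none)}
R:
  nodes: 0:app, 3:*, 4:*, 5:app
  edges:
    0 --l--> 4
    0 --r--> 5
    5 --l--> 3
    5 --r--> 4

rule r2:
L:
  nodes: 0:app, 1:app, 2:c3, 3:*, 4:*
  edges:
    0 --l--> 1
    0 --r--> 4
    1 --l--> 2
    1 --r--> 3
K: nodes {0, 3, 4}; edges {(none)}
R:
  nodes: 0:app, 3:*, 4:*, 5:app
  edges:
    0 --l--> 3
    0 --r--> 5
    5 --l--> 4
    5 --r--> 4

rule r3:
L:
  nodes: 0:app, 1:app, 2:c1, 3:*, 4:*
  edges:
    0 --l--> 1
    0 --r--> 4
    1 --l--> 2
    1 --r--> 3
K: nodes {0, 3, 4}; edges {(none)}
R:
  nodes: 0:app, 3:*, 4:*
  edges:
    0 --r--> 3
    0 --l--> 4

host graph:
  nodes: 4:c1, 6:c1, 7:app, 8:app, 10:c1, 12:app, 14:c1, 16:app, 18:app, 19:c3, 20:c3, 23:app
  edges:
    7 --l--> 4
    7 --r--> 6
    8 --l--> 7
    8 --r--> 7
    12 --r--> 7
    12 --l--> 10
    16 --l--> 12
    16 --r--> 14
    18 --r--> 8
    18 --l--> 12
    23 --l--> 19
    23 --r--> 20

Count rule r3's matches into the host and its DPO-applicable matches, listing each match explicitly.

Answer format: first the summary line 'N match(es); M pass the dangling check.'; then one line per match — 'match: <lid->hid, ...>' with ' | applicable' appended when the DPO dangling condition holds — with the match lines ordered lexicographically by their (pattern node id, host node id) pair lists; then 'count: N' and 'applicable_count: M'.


2 match(es); 0 pass the dangling check.
match: 0->16, 1->12, 2->10, 3->7, 4->14
match: 0->18, 1->12, 2->10, 3->7, 4->8
count: 2
applicable_count: 0


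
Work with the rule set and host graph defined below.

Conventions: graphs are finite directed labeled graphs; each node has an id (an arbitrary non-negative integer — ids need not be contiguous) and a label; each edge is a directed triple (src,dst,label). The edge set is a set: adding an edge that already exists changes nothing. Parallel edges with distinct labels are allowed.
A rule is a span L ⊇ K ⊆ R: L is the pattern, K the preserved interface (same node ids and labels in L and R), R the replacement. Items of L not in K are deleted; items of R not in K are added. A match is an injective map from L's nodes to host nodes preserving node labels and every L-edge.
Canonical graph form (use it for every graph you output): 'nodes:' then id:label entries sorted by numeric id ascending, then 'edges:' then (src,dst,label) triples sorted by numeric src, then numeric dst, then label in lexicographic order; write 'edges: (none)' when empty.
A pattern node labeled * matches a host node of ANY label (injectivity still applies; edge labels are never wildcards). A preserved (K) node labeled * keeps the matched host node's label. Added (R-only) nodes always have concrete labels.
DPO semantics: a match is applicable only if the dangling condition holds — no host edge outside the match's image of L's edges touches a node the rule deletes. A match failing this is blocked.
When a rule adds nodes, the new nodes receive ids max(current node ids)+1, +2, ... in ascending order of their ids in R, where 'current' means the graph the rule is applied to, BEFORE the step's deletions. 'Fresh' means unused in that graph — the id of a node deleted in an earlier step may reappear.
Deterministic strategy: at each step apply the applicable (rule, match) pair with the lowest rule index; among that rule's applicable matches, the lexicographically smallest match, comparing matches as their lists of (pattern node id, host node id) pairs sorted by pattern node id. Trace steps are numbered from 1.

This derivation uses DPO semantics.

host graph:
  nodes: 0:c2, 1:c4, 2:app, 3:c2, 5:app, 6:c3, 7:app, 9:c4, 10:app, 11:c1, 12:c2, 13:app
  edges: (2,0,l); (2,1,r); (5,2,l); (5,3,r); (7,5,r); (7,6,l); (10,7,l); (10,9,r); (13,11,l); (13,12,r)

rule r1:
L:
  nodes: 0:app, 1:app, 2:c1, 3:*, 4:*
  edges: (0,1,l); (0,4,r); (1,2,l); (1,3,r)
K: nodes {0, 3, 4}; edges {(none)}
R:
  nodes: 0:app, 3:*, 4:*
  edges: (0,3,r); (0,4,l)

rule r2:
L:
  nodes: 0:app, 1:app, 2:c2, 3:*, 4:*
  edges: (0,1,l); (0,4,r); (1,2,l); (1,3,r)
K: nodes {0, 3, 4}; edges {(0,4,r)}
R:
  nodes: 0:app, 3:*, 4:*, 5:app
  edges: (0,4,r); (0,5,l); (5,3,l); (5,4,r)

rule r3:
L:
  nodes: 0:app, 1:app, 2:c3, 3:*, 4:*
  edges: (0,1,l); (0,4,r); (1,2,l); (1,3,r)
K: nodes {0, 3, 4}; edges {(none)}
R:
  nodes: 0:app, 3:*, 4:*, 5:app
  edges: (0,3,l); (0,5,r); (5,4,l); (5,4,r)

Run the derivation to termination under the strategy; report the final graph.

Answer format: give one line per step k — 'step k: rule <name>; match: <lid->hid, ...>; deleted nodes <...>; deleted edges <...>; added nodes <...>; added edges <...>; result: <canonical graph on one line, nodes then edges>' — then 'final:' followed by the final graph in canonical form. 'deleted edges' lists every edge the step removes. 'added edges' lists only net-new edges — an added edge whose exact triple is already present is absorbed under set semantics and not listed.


step 1: rule r2; match: 0->5, 1->2, 2->0, 3->1, 4->3; deleted nodes 0, 2; deleted edges (2,0,l); (2,1,r); (5,2,l); added nodes 14; added edges (5,14,l); (14,1,l); (14,3,r); result: nodes: 1:c4, 3:c2, 5:app, 6:c3, 7:app, 9:c4, 10:app, 11:c1, 12:c2, 13:app, 14:app edges: (5,3,r); (5,14,l); (7,5,r); (7,6,l); (10,7,l); (10,9,r); (13,11,l); (13,12,r); (14,1,l); (14,3,r)
step 2: rule r3; match: 0->10, 1->7, 2->6, 3->5, 4->9; deleted nodes 6, 7; deleted edges (7,5,r); (7,6,l); (10,7,l); (10,9,r); added nodes 15; added edges (10,5,l); (10,15,r); (15,9,l); (15,9,r); result: nodes: 1:c4, 3:c2, 5:app, 9:c4, 10:app, 11:c1, 12:c2, 13:app, 14:app, 15:app edges: (5,3,r); (5,14,l); (10,5,l); (10,15,r); (13,11,l); (13,12,r); (14,1,l); (14,3,r); (15,9,l); (15,9,r)
final:
nodes: 1:c4, 3:c2, 5:app, 9:c4, 10:app, 11:c1, 12:c2, 13:app, 14:app, 15:app
edges: (5,3,r); (5,14,l); (10,5,l); (10,15,r); (13,11,l); (13,12,r); (14,1,l); (14,3,r); (15,9,l); (15,9,r)


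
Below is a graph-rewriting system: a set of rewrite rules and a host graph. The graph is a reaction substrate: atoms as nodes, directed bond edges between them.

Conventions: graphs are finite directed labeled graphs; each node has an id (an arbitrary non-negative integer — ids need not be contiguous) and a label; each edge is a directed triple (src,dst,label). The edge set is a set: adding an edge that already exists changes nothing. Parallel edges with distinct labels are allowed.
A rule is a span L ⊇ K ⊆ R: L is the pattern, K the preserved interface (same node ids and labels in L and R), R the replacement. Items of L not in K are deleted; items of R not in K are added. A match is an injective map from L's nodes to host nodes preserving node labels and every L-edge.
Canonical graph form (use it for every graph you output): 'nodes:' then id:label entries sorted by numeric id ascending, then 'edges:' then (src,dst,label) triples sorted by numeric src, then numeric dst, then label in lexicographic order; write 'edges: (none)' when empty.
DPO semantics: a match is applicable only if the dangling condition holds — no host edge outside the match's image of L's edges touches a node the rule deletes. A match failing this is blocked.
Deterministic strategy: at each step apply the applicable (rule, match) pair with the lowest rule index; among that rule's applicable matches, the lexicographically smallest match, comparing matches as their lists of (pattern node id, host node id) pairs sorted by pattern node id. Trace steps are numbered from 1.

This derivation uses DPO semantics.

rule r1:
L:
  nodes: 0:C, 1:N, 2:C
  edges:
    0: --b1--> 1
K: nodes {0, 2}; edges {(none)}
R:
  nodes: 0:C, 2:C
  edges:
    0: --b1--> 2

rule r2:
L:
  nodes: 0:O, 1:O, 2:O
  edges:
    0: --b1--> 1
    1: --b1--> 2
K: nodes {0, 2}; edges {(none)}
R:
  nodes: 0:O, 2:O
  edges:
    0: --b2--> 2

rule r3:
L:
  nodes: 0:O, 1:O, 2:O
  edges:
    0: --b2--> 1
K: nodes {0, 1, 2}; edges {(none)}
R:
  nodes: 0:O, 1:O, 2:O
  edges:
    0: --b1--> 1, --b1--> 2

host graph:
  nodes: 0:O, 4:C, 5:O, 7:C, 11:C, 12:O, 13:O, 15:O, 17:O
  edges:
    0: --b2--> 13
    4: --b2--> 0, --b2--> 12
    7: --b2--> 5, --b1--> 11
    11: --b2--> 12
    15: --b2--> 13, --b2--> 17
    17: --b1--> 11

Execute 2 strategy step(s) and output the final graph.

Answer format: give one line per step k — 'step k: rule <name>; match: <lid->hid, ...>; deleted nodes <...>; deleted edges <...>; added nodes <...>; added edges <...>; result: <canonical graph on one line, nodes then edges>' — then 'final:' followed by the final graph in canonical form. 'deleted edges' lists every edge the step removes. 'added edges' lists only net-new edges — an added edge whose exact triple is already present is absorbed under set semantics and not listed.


step 1: rule r3; match: 0->0, 1->13, 2->5; deleted nodes (none); deleted edges (0,13,b2); added nodes (none); added edges (0,5,b1); (0,13,b1); result: nodes: 0:O, 4:C, 5:O, 7:C, 11:C, 12:O, 13:O, 15:O, 17:O edges: (0,5,b1); (0,13,b1); (4,0,b2); (4,12,b2); (7,5,b2); (7,11,b1); (11,12,b2); (15,13,b2); (15,17,b2); (17,11,b1)
step 2: rule r3; match: 0->15, 1->13, 2->0; deleted nodes (none); deleted edges (15,13,b2); added nodes (none); added edges (15,0,b1); (15,13,b1); result: nodes: 0:O, 4:C, 5:O, 7:C, 11:C, 12:O, 13:O, 15:O, 17:O edges: (0,5,b1); (0,13,b1); (4,0,b2); (4,12,b2); (7,5,b2); (7,11,b1); (11,12,b2); (15,0,b1); (15,13,b1); (15,17,b2); (17,11,b1)
final:
nodes: 0:O, 4:C, 5:O, 7:C, 11:C, 12:O, 13:O, 15:O, 17:O
edges: (0,5,b1); (0,13,b1); (4,0,b2); (4,12,b2); (7,5,b2); (7,11,b1); (11,12,b2); (15,0,b1); (15,13,b1); (15,17,b2); (17,11,b1)


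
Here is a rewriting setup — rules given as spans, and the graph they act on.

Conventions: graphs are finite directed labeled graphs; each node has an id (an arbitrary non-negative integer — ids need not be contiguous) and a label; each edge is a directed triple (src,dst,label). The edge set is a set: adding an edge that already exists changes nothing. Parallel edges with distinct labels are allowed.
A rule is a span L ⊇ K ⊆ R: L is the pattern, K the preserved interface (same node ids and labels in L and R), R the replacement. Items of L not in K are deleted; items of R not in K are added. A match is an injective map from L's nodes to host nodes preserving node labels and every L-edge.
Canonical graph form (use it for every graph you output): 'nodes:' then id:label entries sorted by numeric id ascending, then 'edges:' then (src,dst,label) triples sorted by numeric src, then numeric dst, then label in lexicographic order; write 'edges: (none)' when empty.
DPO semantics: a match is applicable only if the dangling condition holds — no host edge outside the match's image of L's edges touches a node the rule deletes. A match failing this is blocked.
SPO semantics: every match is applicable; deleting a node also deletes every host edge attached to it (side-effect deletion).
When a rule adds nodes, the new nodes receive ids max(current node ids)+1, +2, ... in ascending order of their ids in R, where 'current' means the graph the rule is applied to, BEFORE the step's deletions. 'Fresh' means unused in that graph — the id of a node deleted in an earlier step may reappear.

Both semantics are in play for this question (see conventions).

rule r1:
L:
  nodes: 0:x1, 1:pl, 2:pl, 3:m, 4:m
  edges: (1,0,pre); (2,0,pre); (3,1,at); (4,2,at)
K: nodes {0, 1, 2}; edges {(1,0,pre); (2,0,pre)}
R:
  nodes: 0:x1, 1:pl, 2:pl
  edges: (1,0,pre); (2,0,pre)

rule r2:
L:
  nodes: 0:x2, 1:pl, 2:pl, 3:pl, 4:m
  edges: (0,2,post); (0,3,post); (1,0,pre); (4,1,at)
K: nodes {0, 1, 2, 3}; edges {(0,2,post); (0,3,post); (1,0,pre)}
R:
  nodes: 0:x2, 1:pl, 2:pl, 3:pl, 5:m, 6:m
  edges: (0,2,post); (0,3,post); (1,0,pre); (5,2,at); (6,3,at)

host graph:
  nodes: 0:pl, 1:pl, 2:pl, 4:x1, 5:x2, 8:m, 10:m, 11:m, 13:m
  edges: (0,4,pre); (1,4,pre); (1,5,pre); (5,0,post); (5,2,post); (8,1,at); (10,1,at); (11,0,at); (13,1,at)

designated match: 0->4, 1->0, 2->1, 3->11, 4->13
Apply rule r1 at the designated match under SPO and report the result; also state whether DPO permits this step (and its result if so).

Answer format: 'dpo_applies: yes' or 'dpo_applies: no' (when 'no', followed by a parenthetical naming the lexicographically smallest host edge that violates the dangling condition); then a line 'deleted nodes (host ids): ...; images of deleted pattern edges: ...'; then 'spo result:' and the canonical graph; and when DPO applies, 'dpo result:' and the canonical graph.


dpo_applies: yes
deleted nodes (host ids): 11, 13; images of deleted pattern edges: (11,0,at); (13,1,at)
spo result:
nodes: 0:pl, 1:pl, 2:pl, 4:x1, 5:x2, 8:m, 10:m
edges: (0,4,pre); (1,4,pre); (1,5,pre); (5,0,post); (5,2,post); (8,1,at); (10,1,at)
dpo result:
nodes: 0:pl, 1:pl, 2:pl, 4:x1, 5:x2, 8:m, 10:m
edges: (0,4,pre); (1,4,pre); (1,5,pre); (5,0,post); (5,2,post); (8,1,at); (10,1,at)


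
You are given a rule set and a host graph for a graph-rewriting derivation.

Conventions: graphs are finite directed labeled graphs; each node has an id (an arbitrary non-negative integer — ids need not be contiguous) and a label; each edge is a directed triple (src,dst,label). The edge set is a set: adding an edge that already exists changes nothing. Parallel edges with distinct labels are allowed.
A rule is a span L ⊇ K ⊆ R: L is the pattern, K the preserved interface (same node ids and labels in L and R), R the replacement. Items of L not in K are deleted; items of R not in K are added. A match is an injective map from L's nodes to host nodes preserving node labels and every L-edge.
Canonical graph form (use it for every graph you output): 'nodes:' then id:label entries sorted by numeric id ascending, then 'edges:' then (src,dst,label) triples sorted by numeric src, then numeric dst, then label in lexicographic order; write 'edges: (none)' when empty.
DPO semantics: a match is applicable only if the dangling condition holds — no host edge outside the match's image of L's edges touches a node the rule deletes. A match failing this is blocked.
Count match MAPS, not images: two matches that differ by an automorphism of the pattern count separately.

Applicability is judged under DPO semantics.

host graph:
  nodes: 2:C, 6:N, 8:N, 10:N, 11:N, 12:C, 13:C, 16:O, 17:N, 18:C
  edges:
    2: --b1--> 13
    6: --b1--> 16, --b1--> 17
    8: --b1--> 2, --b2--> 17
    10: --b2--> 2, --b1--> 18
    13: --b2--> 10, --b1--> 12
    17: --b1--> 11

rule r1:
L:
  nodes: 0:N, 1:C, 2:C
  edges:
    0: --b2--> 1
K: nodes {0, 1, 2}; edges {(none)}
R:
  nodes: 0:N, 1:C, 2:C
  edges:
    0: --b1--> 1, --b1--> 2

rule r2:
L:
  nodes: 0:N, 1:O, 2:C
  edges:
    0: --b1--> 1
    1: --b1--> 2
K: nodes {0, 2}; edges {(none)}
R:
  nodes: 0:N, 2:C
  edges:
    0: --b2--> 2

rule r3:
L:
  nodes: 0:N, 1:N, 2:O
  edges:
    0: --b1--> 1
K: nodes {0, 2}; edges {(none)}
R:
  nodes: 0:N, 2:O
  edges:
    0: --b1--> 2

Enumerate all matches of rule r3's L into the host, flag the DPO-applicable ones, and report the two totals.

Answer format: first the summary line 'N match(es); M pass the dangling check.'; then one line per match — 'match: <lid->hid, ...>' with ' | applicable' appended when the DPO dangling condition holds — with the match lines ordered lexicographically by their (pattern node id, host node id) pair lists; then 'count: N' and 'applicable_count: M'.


2 match(es); 1 pass the dangling check.
match: 0->6, 1->17, 2->16
match: 0->17, 1->11, 2->16 | applicable
count: 2
applicable_count: 1


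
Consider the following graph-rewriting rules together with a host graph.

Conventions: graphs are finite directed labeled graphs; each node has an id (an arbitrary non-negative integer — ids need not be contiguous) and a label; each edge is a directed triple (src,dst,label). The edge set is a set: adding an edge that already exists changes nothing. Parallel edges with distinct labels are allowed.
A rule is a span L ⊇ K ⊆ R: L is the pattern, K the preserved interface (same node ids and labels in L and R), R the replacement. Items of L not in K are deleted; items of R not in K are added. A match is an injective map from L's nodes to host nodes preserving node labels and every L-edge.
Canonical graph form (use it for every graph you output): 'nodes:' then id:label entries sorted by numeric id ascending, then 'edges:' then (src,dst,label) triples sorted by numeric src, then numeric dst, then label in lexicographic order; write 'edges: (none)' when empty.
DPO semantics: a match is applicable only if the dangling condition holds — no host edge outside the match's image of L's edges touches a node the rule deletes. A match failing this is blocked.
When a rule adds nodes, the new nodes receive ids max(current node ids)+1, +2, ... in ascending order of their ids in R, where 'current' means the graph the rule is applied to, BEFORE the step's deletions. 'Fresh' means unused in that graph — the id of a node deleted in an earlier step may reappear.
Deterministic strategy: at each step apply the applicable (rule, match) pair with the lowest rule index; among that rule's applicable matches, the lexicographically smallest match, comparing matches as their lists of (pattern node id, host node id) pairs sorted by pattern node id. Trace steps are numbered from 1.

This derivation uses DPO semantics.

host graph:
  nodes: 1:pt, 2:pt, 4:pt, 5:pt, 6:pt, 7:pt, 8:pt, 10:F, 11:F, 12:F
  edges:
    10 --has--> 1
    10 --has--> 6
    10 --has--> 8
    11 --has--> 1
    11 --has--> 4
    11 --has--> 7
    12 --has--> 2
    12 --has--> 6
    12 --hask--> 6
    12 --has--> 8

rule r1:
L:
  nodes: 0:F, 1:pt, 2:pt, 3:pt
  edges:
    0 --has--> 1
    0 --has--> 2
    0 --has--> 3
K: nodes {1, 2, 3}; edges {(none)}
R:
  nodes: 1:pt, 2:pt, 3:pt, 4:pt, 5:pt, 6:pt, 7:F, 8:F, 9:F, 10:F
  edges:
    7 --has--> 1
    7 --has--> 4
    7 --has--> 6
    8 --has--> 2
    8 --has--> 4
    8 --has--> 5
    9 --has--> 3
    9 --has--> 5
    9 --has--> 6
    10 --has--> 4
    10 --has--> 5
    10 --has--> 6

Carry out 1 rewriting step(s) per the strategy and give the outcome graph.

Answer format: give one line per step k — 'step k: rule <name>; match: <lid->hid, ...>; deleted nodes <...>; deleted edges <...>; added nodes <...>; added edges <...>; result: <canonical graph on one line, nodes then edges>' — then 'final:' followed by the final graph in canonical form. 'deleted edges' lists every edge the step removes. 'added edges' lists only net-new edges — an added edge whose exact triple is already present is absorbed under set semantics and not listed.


step 1: rule r1; match: 0->10, 1->1, 2->6, 3->8; deleted nodes 10; deleted edges (10,1,has); (10,6,has); (10,8,has); added nodes 13, 14, 15, 16, 17, 18, 19; added edges (16,1,has); (16,13,has); (16,15,has); (17,6,has); (17,13,has); (17,14,has); (18,8,has); (18,14,has); (18,15,has); (19,13,has); (19,14,has); (19,15,has); result: nodes: 1:pt, 2:pt, 4:pt, 5:pt, 6:pt, 7:pt, 8:pt, 11:F, 12:F, 13:pt, 14:pt, 15:pt, 16:F, 17:F, 18:F, 19:F edges: (11,1,has); (11,4,has); (11,7,has); (12,2,has); (12,6,has); (12,6,hask); (12,8,has); (16,1,has); (16,13,has); (16,15,has); (17,6,has); (17,13,has); (17,14,has); (18,8,has); (18,14,has); (18,15,has); (19,13,has); (19,14,has); (19,15,has)
final:
nodes: 1:pt, 2:pt, 4:pt, 5:pt, 6:pt, 7:pt, 8:pt, 11:F, 12:F, 13:pt, 14:pt, 15:pt, 16:F, 17:F, 18:F, 19:F
edges: (11,1,has); (11,4,has); (11,7,has); (12,2,has); (12,6,has); (12,6,hask); (12,8,has); (16,1,has); (16,13,has); (16,15,has); (17,6,has); (17,13,has); (17,14,has); (18,8,has); (18,14,has); (18,15,has); (19,13,has); (19,14,has); (19,15,has)


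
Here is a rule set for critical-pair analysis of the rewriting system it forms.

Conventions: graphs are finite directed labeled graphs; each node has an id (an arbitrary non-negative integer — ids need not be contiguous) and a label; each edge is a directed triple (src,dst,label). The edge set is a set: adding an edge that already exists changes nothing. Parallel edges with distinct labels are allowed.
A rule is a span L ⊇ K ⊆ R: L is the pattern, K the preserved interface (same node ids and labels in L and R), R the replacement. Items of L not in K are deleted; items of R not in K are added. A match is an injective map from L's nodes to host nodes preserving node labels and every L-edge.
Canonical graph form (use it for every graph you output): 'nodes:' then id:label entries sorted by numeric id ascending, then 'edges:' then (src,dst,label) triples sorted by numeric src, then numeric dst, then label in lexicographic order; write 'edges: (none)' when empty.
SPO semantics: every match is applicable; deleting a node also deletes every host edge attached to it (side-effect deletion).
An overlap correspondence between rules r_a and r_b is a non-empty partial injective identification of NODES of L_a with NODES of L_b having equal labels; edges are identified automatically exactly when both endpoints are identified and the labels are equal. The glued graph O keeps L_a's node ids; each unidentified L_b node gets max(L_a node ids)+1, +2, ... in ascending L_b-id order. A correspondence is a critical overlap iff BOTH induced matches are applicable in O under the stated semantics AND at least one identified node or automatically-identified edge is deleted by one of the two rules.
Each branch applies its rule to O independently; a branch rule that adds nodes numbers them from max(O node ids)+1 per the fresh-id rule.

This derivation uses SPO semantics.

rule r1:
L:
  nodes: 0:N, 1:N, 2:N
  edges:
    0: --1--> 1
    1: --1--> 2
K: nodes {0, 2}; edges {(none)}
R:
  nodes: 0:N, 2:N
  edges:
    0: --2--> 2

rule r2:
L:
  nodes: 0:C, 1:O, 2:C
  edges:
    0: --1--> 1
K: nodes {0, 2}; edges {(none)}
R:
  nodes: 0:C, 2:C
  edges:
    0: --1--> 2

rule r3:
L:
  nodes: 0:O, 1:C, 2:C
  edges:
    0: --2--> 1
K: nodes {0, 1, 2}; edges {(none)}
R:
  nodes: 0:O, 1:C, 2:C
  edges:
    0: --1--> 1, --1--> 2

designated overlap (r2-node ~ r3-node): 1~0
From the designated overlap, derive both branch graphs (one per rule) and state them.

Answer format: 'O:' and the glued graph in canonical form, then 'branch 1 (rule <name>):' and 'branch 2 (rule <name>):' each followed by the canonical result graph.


O:
nodes: 0:C, 1:O, 2:C, 3:C, 4:C
edges: (0,1,1); (1,3,2)
branch 1 (rule r2):
nodes: 0:C, 2:C, 3:C, 4:C
edges: (0,2,1)
branch 2 (rule r3):
nodes: 0:C, 1:O, 2:C, 3:C, 4:C
edges: (0,1,1); (1,3,1); (1,4,1)


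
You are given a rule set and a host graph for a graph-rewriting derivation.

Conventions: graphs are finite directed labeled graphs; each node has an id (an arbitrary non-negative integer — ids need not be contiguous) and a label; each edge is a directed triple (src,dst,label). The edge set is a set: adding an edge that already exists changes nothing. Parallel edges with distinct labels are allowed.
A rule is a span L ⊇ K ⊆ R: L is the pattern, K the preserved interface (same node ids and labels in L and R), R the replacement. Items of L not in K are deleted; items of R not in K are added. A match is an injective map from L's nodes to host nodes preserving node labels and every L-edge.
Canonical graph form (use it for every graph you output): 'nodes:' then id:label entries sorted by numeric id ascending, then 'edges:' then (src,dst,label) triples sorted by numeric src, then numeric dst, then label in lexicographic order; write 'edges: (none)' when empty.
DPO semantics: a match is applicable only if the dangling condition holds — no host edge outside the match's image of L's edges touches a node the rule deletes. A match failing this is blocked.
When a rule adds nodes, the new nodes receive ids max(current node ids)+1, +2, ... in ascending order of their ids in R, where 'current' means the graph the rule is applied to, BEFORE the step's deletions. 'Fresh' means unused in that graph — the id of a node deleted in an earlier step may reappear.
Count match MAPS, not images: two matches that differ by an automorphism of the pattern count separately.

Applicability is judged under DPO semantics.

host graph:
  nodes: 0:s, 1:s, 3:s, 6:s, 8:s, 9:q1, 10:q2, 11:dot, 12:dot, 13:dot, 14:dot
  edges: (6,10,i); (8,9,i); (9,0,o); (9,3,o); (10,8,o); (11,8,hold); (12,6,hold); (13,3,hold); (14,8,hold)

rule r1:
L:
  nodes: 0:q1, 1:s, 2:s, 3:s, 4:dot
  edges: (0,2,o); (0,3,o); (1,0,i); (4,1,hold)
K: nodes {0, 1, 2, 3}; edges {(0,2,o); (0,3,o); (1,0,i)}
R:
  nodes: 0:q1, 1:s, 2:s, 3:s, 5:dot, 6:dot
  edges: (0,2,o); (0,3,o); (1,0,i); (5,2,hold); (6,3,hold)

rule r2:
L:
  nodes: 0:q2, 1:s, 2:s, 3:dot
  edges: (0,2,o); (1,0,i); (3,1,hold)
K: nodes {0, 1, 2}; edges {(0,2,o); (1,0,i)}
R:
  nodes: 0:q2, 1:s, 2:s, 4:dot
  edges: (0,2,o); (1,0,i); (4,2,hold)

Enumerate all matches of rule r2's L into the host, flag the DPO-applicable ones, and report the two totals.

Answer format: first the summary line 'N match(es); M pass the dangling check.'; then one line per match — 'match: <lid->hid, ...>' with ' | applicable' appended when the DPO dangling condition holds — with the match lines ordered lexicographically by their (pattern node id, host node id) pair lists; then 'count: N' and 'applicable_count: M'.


1 match(es); 1 pass the dangling check.
match: 0->10, 1->6, 2->8, 3->12 | applicable
count: 1
applicable_count: 1
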